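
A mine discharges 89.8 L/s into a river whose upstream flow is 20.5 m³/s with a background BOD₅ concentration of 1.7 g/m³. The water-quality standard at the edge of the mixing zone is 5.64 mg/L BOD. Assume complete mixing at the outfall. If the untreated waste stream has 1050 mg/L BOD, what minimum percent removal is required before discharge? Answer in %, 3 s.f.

89.8 L/s = 0.0898 m³/s.
Mass balance: 5.64·20.59 = 0.0898·Cₑ + 20.5·1.7.
Cₑ = (116.1 − 34.85) / 0.0898 = 905.1 mg/L.
Required removal = 1 − 905.1/1050 = 13.8 %.

13.8 %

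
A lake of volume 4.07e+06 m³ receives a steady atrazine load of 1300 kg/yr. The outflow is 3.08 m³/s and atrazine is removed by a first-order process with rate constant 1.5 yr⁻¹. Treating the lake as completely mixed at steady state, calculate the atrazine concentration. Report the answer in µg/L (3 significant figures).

12.6 µg/L

Outflow Q = 3.08 m³/s × 3.156e+07 s/yr = 9.72e+07 m³/yr.
Steady-state CSTR mass balance: W = Q·C + k·V·C, so C = W/(Q + kV).
Q + kV = 9.72e+07 + 1.5·4.07e+06 = 1.033e+08 m³/yr.
C = 1300/1.033e+08 = 1.258e-05 kg/m³ = 0.01258 mg/L = 12.58 µg/L.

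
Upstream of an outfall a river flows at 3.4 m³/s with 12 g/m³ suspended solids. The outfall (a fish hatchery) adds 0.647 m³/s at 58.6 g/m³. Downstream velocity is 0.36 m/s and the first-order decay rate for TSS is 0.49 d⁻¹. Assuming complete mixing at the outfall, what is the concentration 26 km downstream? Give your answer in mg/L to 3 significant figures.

After complete mixing, C₀ = (0.647·58.6 + 3.4·12) / 4.047 = 19.45 mg/L.
Travel time t = 2.6e+04 m / 0.36 m/s = 7.222e+04 s = 0.8359 d.
C = 19.45·exp(−0.49·0.8359) = 19.45·0.6639 = 12.91 mg/L.

12.9 mg/L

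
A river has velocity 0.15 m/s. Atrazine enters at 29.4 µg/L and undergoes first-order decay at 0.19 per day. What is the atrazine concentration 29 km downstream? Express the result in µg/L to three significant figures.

19.2 µg/L

Travel time t = 29 km / 0.15 m/s = 2.9e+04/0.15 = 1.933e+05 s = 2.238 d.
First-order decay: C = 29.4·exp(−0.19·2.238) = 29.4·0.6537 = 19.22 µg/L.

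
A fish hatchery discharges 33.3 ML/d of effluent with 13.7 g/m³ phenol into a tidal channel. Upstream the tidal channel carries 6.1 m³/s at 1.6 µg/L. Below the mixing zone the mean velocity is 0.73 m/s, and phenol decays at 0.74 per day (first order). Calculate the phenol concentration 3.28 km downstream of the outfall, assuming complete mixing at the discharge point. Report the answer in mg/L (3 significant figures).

0.785 mg/L

33.3 ML/d = 0.3854 m³/s.
1.6 µg/L = 0.0016 mg/L.
After complete mixing, C₀ = (0.3854·13.7 + 6.1·0.0016) / 6.485 = 0.8157 mg/L.
Travel time t = 3280 m / 0.73 m/s = 4493 s = 0.052 d.
C = 0.8157·exp(−0.74·0.052) = 0.8157·0.9622 = 0.7849 mg/L.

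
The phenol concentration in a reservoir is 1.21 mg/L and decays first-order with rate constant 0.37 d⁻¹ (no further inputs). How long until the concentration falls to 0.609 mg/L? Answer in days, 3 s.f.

1.86 d

t = ln(C₀/C)/k = ln(1.21/0.609)/0.37 = 0.6866/0.37 = 1.856 d.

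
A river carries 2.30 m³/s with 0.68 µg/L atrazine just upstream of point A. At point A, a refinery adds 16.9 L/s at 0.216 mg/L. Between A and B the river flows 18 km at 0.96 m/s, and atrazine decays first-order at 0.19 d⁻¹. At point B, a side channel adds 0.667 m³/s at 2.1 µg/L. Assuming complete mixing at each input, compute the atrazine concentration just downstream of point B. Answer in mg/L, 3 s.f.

0.68 µg/L = 0.00068 mg/L.
16.9 L/s = 0.0169 m³/s.
After input A: C = (2.3·0.00068 + 0.0169·0.216) / 2.317 = 0.002251 mg/L.
Over the 18 km reach to input B (t = 1.875e+04 s = 0.217 d), decay gives C = 0.002251·exp(−0.19·0.217) = 0.00216 mg/L.
2.1 µg/L = 0.0021 mg/L.
After input B: C = (2.317·0.00216 + 0.667·0.0021) / 2.984 = 0.002146 mg/L.

0.00215 mg/L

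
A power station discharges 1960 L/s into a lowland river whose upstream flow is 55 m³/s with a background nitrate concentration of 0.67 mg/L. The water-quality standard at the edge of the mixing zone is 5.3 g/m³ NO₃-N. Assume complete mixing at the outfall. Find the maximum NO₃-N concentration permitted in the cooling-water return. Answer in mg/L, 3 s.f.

135 mg/L

1960 L/s = 1.96 m³/s.
Mass balance: 5.3·56.96 = 1.96·Cₑ + 55·0.67.
Cₑ = (301.9 − 36.85) / 1.96 = 135.2 mg/L.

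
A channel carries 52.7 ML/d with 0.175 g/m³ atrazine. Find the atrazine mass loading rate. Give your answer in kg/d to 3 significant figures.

52.7 ML/d = 0.61 m³/s.
Mass flux = Q·C = 0.61 m³/s × 0.175 g/m³ = 0.1067 g/s.
= 0.1067 g/s × 86.4 = 9.223 kg/d.

9.22 kg/d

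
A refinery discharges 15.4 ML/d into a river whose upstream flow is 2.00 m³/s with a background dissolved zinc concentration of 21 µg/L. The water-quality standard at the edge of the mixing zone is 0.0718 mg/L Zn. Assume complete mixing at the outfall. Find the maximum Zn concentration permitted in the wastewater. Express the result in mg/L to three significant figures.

0.642 mg/L

15.4 ML/d = 0.1782 m³/s.
21 µg/L = 0.021 mg/L.
Mass balance: 0.0718·2.178 = 0.1782·Cₑ + 2·0.021.
Cₑ = (0.1564 − 0.042) / 0.1782 = 0.6418 mg/L.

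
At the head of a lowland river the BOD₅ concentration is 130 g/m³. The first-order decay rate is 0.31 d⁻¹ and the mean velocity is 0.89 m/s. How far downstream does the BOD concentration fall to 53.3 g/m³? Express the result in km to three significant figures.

221 km

From C = C₀·e^(−kt), t = ln(C₀/C)/k = ln(130/53.3)/0.31 = 0.8916/0.31 = 2.876 d.
Distance = v·t = 0.89 m/s × 2.485e+05 s = 2.212e+05 m = 221.2 km.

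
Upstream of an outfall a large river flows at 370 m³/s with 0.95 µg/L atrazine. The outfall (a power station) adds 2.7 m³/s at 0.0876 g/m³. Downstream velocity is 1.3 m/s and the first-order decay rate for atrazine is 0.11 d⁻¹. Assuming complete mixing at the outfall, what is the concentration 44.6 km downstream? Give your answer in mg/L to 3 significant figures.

0.00151 mg/L

0.95 µg/L = 0.00095 mg/L.
After complete mixing, C₀ = (2.7·0.0876 + 370·0.00095) / 372.7 = 0.001578 mg/L.
Travel time t = 4.46e+04 m / 1.3 m/s = 3.431e+04 s = 0.3971 d.
C = 0.001578·exp(−0.11·0.3971) = 0.001578·0.9573 = 0.00151 mg/L.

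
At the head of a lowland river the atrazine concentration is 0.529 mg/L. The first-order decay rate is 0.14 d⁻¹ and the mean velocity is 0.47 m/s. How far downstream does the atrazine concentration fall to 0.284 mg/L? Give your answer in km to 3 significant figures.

180 km

From C = C₀·e^(−kt), t = ln(C₀/C)/k = ln(0.529/0.284)/0.14 = 0.622/0.14 = 4.443 d.
Distance = v·t = 0.47 m/s × 3.839e+05 s = 1.804e+05 m = 180.4 km.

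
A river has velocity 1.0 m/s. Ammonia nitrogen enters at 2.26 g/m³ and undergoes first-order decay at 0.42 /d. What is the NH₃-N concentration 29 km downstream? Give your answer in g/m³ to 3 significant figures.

Travel time t = 29 km / 1.0 m/s = 2.9e+04/1.0 = 2.9e+04 s = 0.3356 d.
First-order decay: C = 2.26·exp(−0.42·0.3356) = 2.26·0.8685 = 1.963 g/m³.

1.96 g/m³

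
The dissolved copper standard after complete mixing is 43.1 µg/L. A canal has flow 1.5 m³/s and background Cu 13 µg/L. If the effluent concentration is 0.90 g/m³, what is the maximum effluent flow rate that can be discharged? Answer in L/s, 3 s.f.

52.7 L/s

13 µg/L = 0.013 mg/L.
43.1 µg/L = 0.0431 mg/L.
Mass balance at complete mixing: C_std·(Q_w + Q_r) = Q_w·C_e + Q_r·C_b.
Rearranging, Q_w = Q_r·(C_std − C_b)/(C_e − C_std) = 1.5·(0.0431 − 0.013) / (0.9 − 0.0431) = 0.05269 m³/s.
= 52.69 L/s.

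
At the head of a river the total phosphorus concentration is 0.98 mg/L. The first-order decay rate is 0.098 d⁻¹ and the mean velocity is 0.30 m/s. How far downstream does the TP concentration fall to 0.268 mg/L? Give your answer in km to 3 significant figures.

343 km

From C = C₀·e^(−kt), t = ln(C₀/C)/k = ln(0.98/0.268)/0.098 = 1.297/0.098 = 13.23 d.
Distance = v·t = 0.30 m/s × 1.143e+06 s = 3.429e+05 m = 342.9 km.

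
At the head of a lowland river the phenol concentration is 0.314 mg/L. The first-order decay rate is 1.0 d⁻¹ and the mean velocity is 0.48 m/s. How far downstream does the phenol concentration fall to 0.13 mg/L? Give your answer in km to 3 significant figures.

From C = C₀·e^(−kt), t = ln(C₀/C)/k = ln(0.314/0.13)/1.0 = 0.8819/1.0 = 0.8819 d.
Distance = v·t = 0.48 m/s × 7.619e+04 s = 3.657e+04 m = 36.57 km.

36.6 km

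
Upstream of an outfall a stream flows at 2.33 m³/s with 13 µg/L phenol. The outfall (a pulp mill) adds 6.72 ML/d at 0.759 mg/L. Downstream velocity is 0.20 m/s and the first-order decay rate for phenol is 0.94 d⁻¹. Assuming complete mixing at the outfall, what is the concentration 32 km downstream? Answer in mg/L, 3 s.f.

0.00651 mg/L

6.72 ML/d = 0.07778 m³/s.
13 µg/L = 0.013 mg/L.
After complete mixing, C₀ = (0.07778·0.759 + 2.33·0.013) / 2.408 = 0.0371 mg/L.
Travel time t = 3.2e+04 m / 0.20 m/s = 1.6e+05 s = 1.852 d.
C = 0.0371·exp(−0.94·1.852) = 0.0371·0.1754 = 0.006507 mg/L.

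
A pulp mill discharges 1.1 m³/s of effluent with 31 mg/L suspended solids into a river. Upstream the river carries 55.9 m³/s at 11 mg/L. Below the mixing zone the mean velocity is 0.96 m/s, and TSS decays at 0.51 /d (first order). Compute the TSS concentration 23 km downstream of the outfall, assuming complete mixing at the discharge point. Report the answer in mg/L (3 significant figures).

9.88 mg/L

After complete mixing, C₀ = (1.1·31 + 55.9·11) / 57 = 11.39 mg/L.
Travel time t = 2.3e+04 m / 0.96 m/s = 2.396e+04 s = 0.2773 d.
C = 11.39·exp(−0.51·0.2773) = 11.39·0.8681 = 9.884 mg/L.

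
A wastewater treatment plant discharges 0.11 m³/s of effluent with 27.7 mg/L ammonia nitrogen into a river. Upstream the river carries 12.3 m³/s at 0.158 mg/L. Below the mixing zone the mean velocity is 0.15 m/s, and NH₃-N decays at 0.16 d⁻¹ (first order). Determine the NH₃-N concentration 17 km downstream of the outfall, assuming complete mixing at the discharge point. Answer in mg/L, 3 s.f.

0.326 mg/L

After complete mixing, C₀ = (0.11·27.7 + 12.3·0.158) / 12.41 = 0.4021 mg/L.
Travel time t = 1.7e+04 m / 0.15 m/s = 1.133e+05 s = 1.312 d.
C = 0.4021·exp(−0.16·1.312) = 0.4021·0.8107 = 0.326 mg/L.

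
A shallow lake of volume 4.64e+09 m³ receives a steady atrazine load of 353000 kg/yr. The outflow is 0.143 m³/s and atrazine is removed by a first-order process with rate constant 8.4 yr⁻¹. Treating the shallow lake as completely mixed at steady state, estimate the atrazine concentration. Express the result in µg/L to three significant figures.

9.06 µg/L

Outflow Q = 0.143 m³/s × 3.156e+07 s/yr = 4.513e+06 m³/yr.
Steady-state CSTR mass balance: W = Q·C + k·V·C, so C = W/(Q + kV).
Q + kV = 4.513e+06 + 8.4·4.64e+09 = 3.898e+10 m³/yr.
C = 353000/3.898e+10 = 9.056e-06 kg/m³ = 0.009056 mg/L = 9.056 µg/L.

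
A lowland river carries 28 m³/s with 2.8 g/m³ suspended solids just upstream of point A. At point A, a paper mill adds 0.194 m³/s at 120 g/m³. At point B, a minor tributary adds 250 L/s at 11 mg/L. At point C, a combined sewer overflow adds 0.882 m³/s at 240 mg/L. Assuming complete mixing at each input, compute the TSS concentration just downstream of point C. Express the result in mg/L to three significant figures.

After input A: C = (28·2.8 + 0.194·120) / 28.19 = 3.606 mg/L.
250 L/s = 0.25 m³/s.
After input B: C = (28.19·3.606 + 0.25·11) / 28.44 = 3.671 mg/L.
After input C: C = (28.44·3.671 + 0.882·240) / 29.33 = 10.78 mg/L.

10.8 mg/L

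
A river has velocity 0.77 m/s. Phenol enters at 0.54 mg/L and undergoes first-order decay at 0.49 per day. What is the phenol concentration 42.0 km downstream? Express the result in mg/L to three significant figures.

0.396 mg/L

Travel time t = 42.0 km / 0.77 m/s = 4.2e+04/0.77 = 5.455e+04 s = 0.6313 d.
First-order decay: C = 0.54·exp(−0.49·0.6313) = 0.54·0.7339 = 0.3963 mg/L.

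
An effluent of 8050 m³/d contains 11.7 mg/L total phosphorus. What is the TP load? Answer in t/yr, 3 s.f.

34.4 t/yr

8050 m³/d = 0.09317 m³/s.
Mass flux = Q·C = 0.09317 m³/s × 11.7 g/m³ = 1.09 g/s.
= 1.09 g/s × 31.56 = 34.4 t/yr.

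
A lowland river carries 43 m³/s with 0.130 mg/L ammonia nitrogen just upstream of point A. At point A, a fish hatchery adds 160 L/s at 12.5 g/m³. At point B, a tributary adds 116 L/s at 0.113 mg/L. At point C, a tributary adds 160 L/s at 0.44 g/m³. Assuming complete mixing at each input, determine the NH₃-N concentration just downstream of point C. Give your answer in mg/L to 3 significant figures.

160 L/s = 0.16 m³/s.
After input A: C = (43·0.13 + 0.16·12.5) / 43.16 = 0.1759 mg/L.
116 L/s = 0.116 m³/s.
After input B: C = (43.16·0.1759 + 0.116·0.113) / 43.28 = 0.1757 mg/L.
160 L/s = 0.16 m³/s.
After input C: C = (43.28·0.1757 + 0.16·0.44) / 43.44 = 0.1767 mg/L.

0.177 mg/L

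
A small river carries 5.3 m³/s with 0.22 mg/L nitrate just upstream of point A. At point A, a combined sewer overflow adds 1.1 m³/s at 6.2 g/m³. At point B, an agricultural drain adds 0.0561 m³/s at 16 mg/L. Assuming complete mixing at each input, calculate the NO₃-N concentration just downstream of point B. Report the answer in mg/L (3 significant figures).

1.38 mg/L

After input A: C = (5.3·0.22 + 1.1·6.2) / 6.4 = 1.248 mg/L.
After input B: C = (6.4·1.248 + 0.0561·16) / 6.456 = 1.376 mg/L.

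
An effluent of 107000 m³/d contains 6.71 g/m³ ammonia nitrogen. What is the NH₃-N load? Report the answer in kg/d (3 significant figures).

107000 m³/d = 1.238 m³/s.
Mass flux = Q·C = 1.238 m³/s × 6.71 g/m³ = 8.31 g/s.
= 8.31 g/s × 86.4 = 718 kg/d.

718 kg/d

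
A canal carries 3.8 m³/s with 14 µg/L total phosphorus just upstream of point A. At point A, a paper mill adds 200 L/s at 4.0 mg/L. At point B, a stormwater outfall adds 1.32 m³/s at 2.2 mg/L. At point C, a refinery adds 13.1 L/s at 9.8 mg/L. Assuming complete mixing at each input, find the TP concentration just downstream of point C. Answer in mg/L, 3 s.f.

0.729 mg/L

14 µg/L = 0.014 mg/L.
200 L/s = 0.2 m³/s.
After input A: C = (3.8·0.014 + 0.2·4) / 4 = 0.2133 mg/L.
After input B: C = (4·0.2133 + 1.32·2.2) / 5.32 = 0.7062 mg/L.
13.1 L/s = 0.0131 m³/s.
After input C: C = (5.32·0.7062 + 0.0131·9.8) / 5.333 = 0.7286 mg/L.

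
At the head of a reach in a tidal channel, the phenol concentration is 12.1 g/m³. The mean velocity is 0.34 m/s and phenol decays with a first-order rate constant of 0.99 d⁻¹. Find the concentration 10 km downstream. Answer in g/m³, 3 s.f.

Travel time t = 10 km / 0.34 m/s = 1e+04/0.34 = 2.941e+04 s = 0.3404 d.
First-order decay: C = 12.1·exp(−0.99·0.3404) = 12.1·0.7139 = 8.638 g/m³.

8.64 g/m³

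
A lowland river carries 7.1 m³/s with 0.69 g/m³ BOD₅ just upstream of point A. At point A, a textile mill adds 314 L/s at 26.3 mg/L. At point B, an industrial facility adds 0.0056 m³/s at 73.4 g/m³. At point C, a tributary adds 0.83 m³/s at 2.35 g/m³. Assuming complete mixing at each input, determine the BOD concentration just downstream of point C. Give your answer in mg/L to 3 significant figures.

1.88 mg/L

314 L/s = 0.314 m³/s.
After input A: C = (7.1·0.69 + 0.314·26.3) / 7.414 = 1.775 mg/L.
After input B: C = (7.414·1.775 + 0.0056·73.4) / 7.42 = 1.829 mg/L.
After input C: C = (7.42·1.829 + 0.83·2.35) / 8.25 = 1.881 mg/L.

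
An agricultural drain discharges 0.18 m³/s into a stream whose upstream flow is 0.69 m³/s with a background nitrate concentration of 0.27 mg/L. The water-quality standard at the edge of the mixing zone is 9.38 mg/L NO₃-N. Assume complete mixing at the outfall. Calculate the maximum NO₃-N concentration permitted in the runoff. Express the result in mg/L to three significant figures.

Mass balance: 9.38·0.87 = 0.18·Cₑ + 0.69·0.27.
Cₑ = (8.161 − 0.1863) / 0.18 = 44.3 mg/L.

44.3 mg/L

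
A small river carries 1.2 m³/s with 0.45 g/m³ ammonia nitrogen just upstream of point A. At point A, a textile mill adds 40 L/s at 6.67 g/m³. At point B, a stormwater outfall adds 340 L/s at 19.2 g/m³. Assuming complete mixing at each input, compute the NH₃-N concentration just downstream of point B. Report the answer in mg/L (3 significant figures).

40 L/s = 0.04 m³/s.
After input A: C = (1.2·0.45 + 0.04·6.67) / 1.24 = 0.6506 mg/L.
340 L/s = 0.34 m³/s.
After input B: C = (1.24·0.6506 + 0.34·19.2) / 1.58 = 4.642 mg/L.

4.64 mg/L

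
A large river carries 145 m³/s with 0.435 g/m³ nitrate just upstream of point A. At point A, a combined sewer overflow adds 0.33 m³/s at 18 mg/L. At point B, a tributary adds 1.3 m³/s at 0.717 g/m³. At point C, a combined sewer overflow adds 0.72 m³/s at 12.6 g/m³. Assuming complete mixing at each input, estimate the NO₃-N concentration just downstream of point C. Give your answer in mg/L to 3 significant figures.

0.536 mg/L

After input A: C = (145·0.435 + 0.33·18) / 145.3 = 0.4749 mg/L.
After input B: C = (145.3·0.4749 + 1.3·0.717) / 146.6 = 0.477 mg/L.
After input C: C = (146.6·0.477 + 0.72·12.6) / 147.4 = 0.5363 mg/L.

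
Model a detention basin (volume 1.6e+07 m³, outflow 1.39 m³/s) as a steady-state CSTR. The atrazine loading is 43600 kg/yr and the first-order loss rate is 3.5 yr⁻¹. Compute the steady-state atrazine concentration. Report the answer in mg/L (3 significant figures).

0.437 mg/L

Outflow Q = 1.39 m³/s × 3.156e+07 s/yr = 4.387e+07 m³/yr.
Steady-state CSTR mass balance: W = Q·C + k·V·C, so C = W/(Q + kV).
Q + kV = 4.387e+07 + 3.5·1.6e+07 = 9.987e+07 m³/yr.
C = 43600/9.987e+07 = 0.0004366 kg/m³ = 0.4366 mg/L.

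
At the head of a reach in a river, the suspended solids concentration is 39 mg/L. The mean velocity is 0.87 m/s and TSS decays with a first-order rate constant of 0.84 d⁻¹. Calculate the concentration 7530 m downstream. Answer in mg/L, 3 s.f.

35.9 mg/L

Travel time t = 7530 m / 0.87 m/s = 7530/0.87 = 8655 s = 0.1002 d.
First-order decay: C = 39·exp(−0.84·0.1002) = 39·0.9193 = 35.85 mg/L.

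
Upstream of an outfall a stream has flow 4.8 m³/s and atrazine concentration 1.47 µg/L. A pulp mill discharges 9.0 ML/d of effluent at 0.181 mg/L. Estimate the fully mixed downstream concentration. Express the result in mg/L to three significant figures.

9.0 ML/d = 0.1042 m³/s.
1.47 µg/L = 0.00147 mg/L.
Conservation of mass across the mixing zone: C = (0.1042·0.181 + 4.8·0.00147) / (0.1042 + 4.8) = 0.02591/4.904 = 0.005283 mg/L.

0.00528 mg/L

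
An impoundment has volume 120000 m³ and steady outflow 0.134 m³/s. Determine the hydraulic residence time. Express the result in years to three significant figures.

0.0284 yr

Q = 0.134 m³/s × 3.156e+07 s/yr = 4.229e+06 m³/yr.
Hydraulic residence time τ = V/Q = 120000/4.229e+06 = 0.02838 yr.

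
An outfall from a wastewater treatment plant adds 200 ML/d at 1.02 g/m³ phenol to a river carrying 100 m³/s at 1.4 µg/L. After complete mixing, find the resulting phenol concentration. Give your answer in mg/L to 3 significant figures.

200 ML/d = 2.315 m³/s.
1.4 µg/L = 0.0014 mg/L.
Flow-weighted mixing gives C = (2.315·1.02 + 100·0.0014) / (2.315 + 100) = 2.501/102.3 = 0.02445 mg/L.

0.0244 mg/L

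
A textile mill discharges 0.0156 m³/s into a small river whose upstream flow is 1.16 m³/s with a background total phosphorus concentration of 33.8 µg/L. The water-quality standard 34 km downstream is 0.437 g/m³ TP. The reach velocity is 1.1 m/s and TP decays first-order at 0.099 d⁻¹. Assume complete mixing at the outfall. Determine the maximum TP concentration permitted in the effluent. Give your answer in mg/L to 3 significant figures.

33.8 µg/L = 0.0338 mg/L.
Travel time to the compliance point: t = 3.4e+04/1.1 = 3.091e+04 s = 0.3577 d; decay factor exp(−0.099·0.3577) = 0.9652.
So the concentration just after mixing may be at most 0.437/0.9652 = 0.4528 mg/L.
Mass balance: 0.4528·1.176 = 0.0156·Cₑ + 1.16·0.0338.
Cₑ = (0.5323 − 0.03921) / 0.0156 = 31.61 mg/L.

31.6 mg/L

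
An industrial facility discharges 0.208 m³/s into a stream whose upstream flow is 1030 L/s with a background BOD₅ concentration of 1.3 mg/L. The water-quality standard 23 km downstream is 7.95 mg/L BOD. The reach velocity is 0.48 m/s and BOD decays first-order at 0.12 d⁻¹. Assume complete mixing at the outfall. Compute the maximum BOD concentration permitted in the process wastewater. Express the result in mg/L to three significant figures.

1030 L/s = 1.03 m³/s.
Travel time to the compliance point: t = 2.3e+04/0.48 = 4.792e+04 s = 0.5546 d; decay factor exp(−0.12·0.5546) = 0.9356.
So the concentration just after mixing may be at most 7.95/0.9356 = 8.497 mg/L.
Mass balance: 8.497·1.238 = 0.208·Cₑ + 1.03·1.3.
Cₑ = (10.52 − 1.339) / 0.208 = 44.14 mg/L.

44.1 mg/L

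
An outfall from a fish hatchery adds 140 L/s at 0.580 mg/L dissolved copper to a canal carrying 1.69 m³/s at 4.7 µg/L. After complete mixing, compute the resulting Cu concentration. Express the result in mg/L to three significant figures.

0.0487 mg/L

140 L/s = 0.14 m³/s.
4.7 µg/L = 0.0047 mg/L.
By mass balance at complete mixing, C = (0.14·0.58 + 1.69·0.0047) / (0.14 + 1.69) = 0.08914/1.83 = 0.04871 mg/L.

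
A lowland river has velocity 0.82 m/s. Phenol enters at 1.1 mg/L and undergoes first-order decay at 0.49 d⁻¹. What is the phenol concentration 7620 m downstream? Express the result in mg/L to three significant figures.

1.04 mg/L

Travel time t = 7620 m / 0.82 m/s = 7620/0.82 = 9293 s = 0.1076 d.
First-order decay: C = 1.1·exp(−0.49·0.1076) = 1.1·0.9487 = 1.044 mg/L.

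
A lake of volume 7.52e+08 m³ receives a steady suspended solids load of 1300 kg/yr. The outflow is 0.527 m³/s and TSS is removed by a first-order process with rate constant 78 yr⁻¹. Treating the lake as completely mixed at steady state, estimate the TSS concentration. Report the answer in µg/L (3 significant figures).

0.0222 µg/L

Outflow Q = 0.527 m³/s × 3.156e+07 s/yr = 1.663e+07 m³/yr.
Steady-state CSTR mass balance: W = Q·C + k·V·C, so C = W/(Q + kV).
Q + kV = 1.663e+07 + 78·7.52e+08 = 5.867e+10 m³/yr.
C = 1300/5.867e+10 = 2.216e-08 kg/m³ = 2.216e-05 mg/L = 0.02216 µg/L.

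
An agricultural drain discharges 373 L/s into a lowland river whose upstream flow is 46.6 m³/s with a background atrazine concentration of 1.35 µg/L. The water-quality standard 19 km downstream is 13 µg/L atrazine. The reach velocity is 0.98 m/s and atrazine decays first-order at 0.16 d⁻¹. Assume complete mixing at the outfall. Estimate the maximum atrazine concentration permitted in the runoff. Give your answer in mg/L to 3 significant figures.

373 L/s = 0.373 m³/s.
1.35 µg/L = 0.00135 mg/L.
13 µg/L = 0.013 mg/L.
Travel time to the compliance point: t = 1.9e+04/0.98 = 1.939e+04 s = 0.2244 d; decay factor exp(−0.16·0.2244) = 0.9647.
So the concentration just after mixing may be at most 0.013/0.9647 = 0.01348 mg/L.
Mass balance: 0.01348·46.97 = 0.373·Cₑ + 46.6·0.00135.
Cₑ = (0.633 − 0.06291) / 0.373 = 1.528 mg/L.

1.53 mg/L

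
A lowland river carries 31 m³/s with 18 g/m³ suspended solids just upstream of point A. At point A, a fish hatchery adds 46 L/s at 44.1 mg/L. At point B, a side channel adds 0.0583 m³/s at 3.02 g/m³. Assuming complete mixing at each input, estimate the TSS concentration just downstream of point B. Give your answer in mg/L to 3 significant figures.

46 L/s = 0.046 m³/s.
After input A: C = (31·18 + 0.046·44.1) / 31.05 = 18.04 mg/L.
After input B: C = (31.05·18.04 + 0.0583·3.02) / 31.1 = 18.01 mg/L.

18.0 mg/L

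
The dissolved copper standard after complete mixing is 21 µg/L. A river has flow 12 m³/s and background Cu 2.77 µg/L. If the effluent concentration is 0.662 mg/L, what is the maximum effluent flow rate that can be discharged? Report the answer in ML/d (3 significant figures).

29.5 ML/d

2.77 µg/L = 0.00277 mg/L.
21 µg/L = 0.021 mg/L.
Mass balance at complete mixing: C_std·(Q_w + Q_r) = Q_w·C_e + Q_r·C_b.
Rearranging, Q_w = Q_r·(C_std − C_b)/(C_e − C_std) = 12·(0.021 − 0.00277) / (0.662 − 0.021) = 0.3413 m³/s.
= 29.49 ML/d.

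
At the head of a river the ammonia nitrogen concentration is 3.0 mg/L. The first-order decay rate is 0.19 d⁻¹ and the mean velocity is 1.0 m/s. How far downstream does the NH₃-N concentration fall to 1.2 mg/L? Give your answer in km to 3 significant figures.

From C = C₀·e^(−kt), t = ln(C₀/C)/k = ln(3.0/1.2)/0.19 = 0.9163/0.19 = 4.823 d.
Distance = v·t = 1.0 m/s × 4.167e+05 s = 4.167e+05 m = 416.7 km.

417 km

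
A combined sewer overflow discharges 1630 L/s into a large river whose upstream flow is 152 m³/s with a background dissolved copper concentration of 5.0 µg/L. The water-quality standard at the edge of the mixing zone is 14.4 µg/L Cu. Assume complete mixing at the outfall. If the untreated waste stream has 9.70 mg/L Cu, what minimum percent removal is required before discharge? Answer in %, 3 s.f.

1630 L/s = 1.63 m³/s.
5.0 µg/L = 0.005 mg/L.
14.4 µg/L = 0.0144 mg/L.
Mass balance: 0.0144·153.6 = 1.63·Cₑ + 152·0.005.
Cₑ = (2.212 − 0.76) / 1.63 = 0.891 mg/L.
Required removal = 1 − 0.891/9.70 = 90.81 %.

90.8 %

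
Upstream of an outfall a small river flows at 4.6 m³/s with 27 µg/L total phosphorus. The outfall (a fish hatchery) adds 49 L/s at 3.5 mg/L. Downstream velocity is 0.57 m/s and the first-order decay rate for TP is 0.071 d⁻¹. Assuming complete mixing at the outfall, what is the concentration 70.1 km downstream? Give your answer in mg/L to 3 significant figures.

49 L/s = 0.049 m³/s.
27 µg/L = 0.027 mg/L.
After complete mixing, C₀ = (0.049·3.5 + 4.6·0.027) / 4.649 = 0.06361 mg/L.
Travel time t = 7.01e+04 m / 0.57 m/s = 1.23e+05 s = 1.423 d.
C = 0.06361·exp(−0.071·1.423) = 0.06361·0.9039 = 0.05749 mg/L.

0.0575 mg/L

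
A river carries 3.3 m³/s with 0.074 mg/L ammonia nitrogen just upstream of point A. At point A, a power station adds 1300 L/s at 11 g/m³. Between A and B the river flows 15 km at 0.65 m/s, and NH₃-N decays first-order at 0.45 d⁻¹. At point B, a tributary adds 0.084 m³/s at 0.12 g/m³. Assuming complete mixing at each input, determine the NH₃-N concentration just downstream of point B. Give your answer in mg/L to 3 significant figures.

2.76 mg/L

1300 L/s = 1.3 m³/s.
After input A: C = (3.3·0.074 + 1.3·11) / 4.6 = 3.162 mg/L.
Over the 15 km reach to input B (t = 2.308e+04 s = 0.2671 d), decay gives C = 3.162·exp(−0.45·0.2671) = 2.804 mg/L.
After input B: C = (4.6·2.804 + 0.084·0.12) / 4.684 = 2.756 mg/L.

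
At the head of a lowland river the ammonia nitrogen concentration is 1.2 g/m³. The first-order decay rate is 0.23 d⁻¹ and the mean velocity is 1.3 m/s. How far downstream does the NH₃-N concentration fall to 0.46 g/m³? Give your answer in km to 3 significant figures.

468 km

From C = C₀·e^(−kt), t = ln(C₀/C)/k = ln(1.2/0.46)/0.23 = 0.9589/0.23 = 4.169 d.
Distance = v·t = 1.3 m/s × 3.602e+05 s = 4.683e+05 m = 468.3 km.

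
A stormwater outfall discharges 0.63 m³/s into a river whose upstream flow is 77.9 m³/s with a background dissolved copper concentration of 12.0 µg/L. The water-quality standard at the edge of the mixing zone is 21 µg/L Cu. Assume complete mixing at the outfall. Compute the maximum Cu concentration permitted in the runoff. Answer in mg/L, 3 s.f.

1.13 mg/L

12.0 µg/L = 0.012 mg/L.
21 µg/L = 0.021 mg/L.
Mass balance: 0.021·78.53 = 0.63·Cₑ + 77.9·0.012.
Cₑ = (1.649 − 0.9348) / 0.63 = 1.134 mg/L.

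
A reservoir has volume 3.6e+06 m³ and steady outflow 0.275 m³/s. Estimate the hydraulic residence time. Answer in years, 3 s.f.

Q = 0.275 m³/s × 3.156e+07 s/yr = 8.678e+06 m³/yr.
Hydraulic residence time τ = V/Q = 3.6e+06/8.678e+06 = 0.4148 yr.

0.415 yr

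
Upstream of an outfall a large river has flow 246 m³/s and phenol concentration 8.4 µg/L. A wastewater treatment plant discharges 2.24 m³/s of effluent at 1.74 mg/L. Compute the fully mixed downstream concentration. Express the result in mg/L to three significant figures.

8.4 µg/L = 0.0084 mg/L.
Conservation of mass across the mixing zone: C = (2.24·1.74 + 246·0.0084) / (2.24 + 246) = 5.964/248.2 = 0.02403 mg/L.

0.0240 mg/L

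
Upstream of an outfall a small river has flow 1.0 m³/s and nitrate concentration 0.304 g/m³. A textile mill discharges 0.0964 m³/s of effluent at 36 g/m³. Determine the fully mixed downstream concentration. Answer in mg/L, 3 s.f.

Conservation of mass across the mixing zone: C = (0.0964·36 + 1·0.304) / (0.0964 + 1) = 3.774/1.096 = 3.443 mg/L.

3.44 mg/L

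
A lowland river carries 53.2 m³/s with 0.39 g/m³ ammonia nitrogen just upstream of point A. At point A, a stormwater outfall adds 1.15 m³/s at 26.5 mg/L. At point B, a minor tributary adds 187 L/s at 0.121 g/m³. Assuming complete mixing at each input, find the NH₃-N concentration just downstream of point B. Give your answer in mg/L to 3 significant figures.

After input A: C = (53.2·0.39 + 1.15·26.5) / 54.35 = 0.9425 mg/L.
187 L/s = 0.187 m³/s.
After input B: C = (54.35·0.9425 + 0.187·0.121) / 54.54 = 0.9396 mg/L.

0.940 mg/L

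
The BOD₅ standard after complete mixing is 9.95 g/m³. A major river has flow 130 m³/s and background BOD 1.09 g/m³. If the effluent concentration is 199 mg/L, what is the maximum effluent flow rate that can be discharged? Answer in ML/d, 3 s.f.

526 ML/d

Mass balance at complete mixing: C_std·(Q_w + Q_r) = Q_w·C_e + Q_r·C_b.
Rearranging, Q_w = Q_r·(C_std − C_b)/(C_e − C_std) = 130·(9.95 − 1.09) / (199 − 9.95) = 6.093 m³/s.
= 526.4 ML/d.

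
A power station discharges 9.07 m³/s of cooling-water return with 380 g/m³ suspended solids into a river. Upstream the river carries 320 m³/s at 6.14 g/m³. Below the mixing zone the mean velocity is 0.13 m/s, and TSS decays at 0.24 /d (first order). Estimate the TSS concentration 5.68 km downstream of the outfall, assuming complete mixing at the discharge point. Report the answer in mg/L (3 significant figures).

14.6 mg/L

After complete mixing, C₀ = (9.07·380 + 320·6.14) / 329.1 = 16.44 mg/L.
Travel time t = 5680 m / 0.13 m/s = 4.369e+04 s = 0.5057 d.
C = 16.44·exp(−0.24·0.5057) = 16.44·0.8857 = 14.57 mg/L.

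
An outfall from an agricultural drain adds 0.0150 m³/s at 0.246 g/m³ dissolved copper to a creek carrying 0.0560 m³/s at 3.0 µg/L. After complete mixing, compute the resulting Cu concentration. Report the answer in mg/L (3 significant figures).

0.0543 mg/L

3.0 µg/L = 0.003 mg/L.
Flow-weighted mixing gives C = (0.015·0.246 + 0.056·0.003) / (0.015 + 0.056) = 0.003858/0.071 = 0.05434 mg/L.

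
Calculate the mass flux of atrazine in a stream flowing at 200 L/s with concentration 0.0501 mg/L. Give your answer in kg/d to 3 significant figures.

200 L/s = 0.2 m³/s.
Mass flux = Q·C = 0.2 m³/s × 0.0501 g/m³ = 0.01002 g/s.
= 0.01002 g/s × 86.4 = 0.8657 kg/d.

0.866 kg/d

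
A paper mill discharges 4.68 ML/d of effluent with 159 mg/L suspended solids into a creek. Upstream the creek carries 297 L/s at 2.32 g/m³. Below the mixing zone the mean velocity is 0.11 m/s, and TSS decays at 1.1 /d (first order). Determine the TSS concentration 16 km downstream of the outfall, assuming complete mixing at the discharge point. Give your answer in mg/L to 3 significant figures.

4.68 ML/d = 0.05417 m³/s.
297 L/s = 0.297 m³/s.
After complete mixing, C₀ = (0.05417·159 + 0.297·2.32) / 0.3512 = 26.49 mg/L.
Travel time t = 1.6e+04 m / 0.11 m/s = 1.455e+05 s = 1.684 d.
C = 26.49·exp(−1.1·1.684) = 26.49·0.1569 = 4.157 mg/L.

4.16 mg/L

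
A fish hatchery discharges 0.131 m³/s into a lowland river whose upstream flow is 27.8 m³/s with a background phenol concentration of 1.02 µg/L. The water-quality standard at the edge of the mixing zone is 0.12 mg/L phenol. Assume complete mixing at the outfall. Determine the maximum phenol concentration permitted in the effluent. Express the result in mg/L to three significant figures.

25.4 mg/L

1.02 µg/L = 0.00102 mg/L.
Mass balance: 0.12·27.93 = 0.131·Cₑ + 27.8·0.00102.
Cₑ = (3.352 − 0.02836) / 0.131 = 25.37 mg/L.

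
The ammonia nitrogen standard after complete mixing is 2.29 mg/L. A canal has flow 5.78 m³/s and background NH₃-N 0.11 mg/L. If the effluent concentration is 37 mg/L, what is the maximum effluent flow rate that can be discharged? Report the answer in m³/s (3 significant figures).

0.363 m³/s

Mass balance at complete mixing: C_std·(Q_w + Q_r) = Q_w·C_e + Q_r·C_b.
Rearranging, Q_w = Q_r·(C_std − C_b)/(C_e − C_std) = 5.78·(2.29 − 0.11) / (37 − 2.29) = 0.363 m³/s.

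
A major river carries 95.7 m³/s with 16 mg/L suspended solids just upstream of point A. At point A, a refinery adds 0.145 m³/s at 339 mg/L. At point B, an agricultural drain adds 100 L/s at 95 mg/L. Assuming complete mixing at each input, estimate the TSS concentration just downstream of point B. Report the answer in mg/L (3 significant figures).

16.6 mg/L

After input A: C = (95.7·16 + 0.145·339) / 95.84 = 16.49 mg/L.
100 L/s = 0.1 m³/s.
After input B: C = (95.84·16.49 + 0.1·95) / 95.94 = 16.57 mg/L.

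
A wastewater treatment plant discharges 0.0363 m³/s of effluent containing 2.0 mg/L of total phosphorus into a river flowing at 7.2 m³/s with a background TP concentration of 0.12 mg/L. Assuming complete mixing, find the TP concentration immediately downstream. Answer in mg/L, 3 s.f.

0.129 mg/L

Flow-weighted mixing gives C = (0.0363·2 + 7.2·0.12) / (0.0363 + 7.2) = 0.9366/7.236 = 0.1294 mg/L.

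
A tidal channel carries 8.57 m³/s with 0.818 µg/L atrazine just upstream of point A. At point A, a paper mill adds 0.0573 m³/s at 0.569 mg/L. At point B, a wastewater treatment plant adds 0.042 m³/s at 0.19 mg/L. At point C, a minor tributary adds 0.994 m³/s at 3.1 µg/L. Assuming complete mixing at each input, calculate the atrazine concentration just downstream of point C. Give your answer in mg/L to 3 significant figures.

0.818 µg/L = 0.000818 mg/L.
After input A: C = (8.57·0.000818 + 0.0573·0.569) / 8.627 = 0.004592 mg/L.
After input B: C = (8.627·0.004592 + 0.042·0.19) / 8.669 = 0.00549 mg/L.
3.1 µg/L = 0.0031 mg/L.
After input C: C = (8.669·0.00549 + 0.994·0.0031) / 9.663 = 0.005244 mg/L.

0.00524 mg/L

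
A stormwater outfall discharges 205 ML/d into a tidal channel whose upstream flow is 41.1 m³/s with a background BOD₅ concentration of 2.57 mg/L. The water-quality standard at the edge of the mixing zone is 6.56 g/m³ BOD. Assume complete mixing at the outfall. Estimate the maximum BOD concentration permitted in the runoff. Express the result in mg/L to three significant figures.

205 ML/d = 2.373 m³/s.
Mass balance: 6.56·43.47 = 2.373·Cₑ + 41.1·2.57.
Cₑ = (285.2 − 105.6) / 2.373 = 75.68 mg/L.

75.7 mg/L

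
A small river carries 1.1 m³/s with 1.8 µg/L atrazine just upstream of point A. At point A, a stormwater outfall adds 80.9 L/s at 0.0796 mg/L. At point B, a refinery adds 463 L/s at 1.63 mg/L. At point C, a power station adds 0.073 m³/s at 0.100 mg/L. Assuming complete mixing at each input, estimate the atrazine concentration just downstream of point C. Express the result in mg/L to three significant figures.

1.8 µg/L = 0.0018 mg/L.
80.9 L/s = 0.0809 m³/s.
After input A: C = (1.1·0.0018 + 0.0809·0.0796) / 1.181 = 0.00713 mg/L.
463 L/s = 0.463 m³/s.
After input B: C = (1.181·0.00713 + 0.463·1.63) / 1.644 = 0.4642 mg/L.
After input C: C = (1.644·0.4642 + 0.073·0.1) / 1.717 = 0.4487 mg/L.

0.449 mg/L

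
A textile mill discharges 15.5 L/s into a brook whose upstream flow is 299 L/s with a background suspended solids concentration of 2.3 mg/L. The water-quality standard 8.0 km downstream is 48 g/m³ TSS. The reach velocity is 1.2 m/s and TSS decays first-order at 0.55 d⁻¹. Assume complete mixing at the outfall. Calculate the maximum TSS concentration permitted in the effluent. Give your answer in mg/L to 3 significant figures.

15.5 L/s = 0.0155 m³/s.
299 L/s = 0.299 m³/s.
Travel time to the compliance point: t = 8000/1.2 = 6667 s = 0.07716 d; decay factor exp(−0.55·0.07716) = 0.9584.
So the concentration just after mixing may be at most 48/0.9584 = 50.08 mg/L.
Mass balance: 50.08·0.3145 = 0.0155·Cₑ + 0.299·2.3.
Cₑ = (15.75 − 0.6877) / 0.0155 = 971.8 mg/L.

972 mg/L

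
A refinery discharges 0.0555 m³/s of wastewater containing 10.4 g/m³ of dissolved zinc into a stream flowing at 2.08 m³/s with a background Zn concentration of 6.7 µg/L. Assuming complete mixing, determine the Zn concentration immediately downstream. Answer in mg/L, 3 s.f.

0.277 mg/L

6.7 µg/L = 0.0067 mg/L.
By mass balance at complete mixing, C = (0.0555·10.4 + 2.08·0.0067) / (0.0555 + 2.08) = 0.5911/2.135 = 0.2768 mg/L.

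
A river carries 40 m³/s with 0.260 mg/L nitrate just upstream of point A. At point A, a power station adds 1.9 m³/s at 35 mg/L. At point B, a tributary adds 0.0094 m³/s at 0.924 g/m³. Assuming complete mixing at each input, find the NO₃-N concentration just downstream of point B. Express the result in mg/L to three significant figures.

1.84 mg/L

After input A: C = (40·0.26 + 1.9·35) / 41.9 = 1.835 mg/L.
After input B: C = (41.9·1.835 + 0.0094·0.924) / 41.91 = 1.835 mg/L.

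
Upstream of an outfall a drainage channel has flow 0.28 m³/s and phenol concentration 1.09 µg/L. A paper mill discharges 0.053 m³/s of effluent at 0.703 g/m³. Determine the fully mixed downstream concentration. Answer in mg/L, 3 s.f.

0.113 mg/L

1.09 µg/L = 0.00109 mg/L.
Flow-weighted mixing gives C = (0.053·0.703 + 0.28·0.00109) / (0.053 + 0.28) = 0.03756/0.333 = 0.1128 mg/L.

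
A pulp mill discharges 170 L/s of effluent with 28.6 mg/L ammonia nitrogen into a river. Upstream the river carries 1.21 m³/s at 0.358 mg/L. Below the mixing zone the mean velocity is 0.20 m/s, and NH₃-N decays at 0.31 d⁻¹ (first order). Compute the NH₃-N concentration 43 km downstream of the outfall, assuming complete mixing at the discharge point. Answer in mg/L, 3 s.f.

1.77 mg/L

170 L/s = 0.17 m³/s.
After complete mixing, C₀ = (0.17·28.6 + 1.21·0.358) / 1.38 = 3.837 mg/L.
Travel time t = 4.3e+04 m / 0.20 m/s = 2.15e+05 s = 2.488 d.
C = 3.837·exp(−0.31·2.488) = 3.837·0.4624 = 1.774 mg/L.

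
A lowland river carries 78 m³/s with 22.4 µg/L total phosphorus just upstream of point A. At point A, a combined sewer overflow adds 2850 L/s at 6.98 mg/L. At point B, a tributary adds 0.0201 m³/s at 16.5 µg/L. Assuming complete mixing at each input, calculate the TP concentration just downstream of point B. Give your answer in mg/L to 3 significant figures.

0.268 mg/L

22.4 µg/L = 0.0224 mg/L.
2850 L/s = 2.85 m³/s.
After input A: C = (78·0.0224 + 2.85·6.98) / 80.85 = 0.2677 mg/L.
16.5 µg/L = 0.0165 mg/L.
After input B: C = (80.85·0.2677 + 0.0201·0.0165) / 80.87 = 0.2676 mg/L.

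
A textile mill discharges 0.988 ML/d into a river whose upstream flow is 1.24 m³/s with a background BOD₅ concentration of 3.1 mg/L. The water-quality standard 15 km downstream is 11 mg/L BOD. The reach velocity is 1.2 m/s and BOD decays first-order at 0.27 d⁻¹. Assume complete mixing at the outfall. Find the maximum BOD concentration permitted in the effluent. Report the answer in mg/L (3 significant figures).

916 mg/L

0.988 ML/d = 0.01144 m³/s.
Travel time to the compliance point: t = 1.5e+04/1.2 = 1.25e+04 s = 0.1447 d; decay factor exp(−0.27·0.1447) = 0.9617.
So the concentration just after mixing may be at most 11/0.9617 = 11.44 mg/L.
Mass balance: 11.44·1.251 = 0.01144·Cₑ + 1.24·3.1.
Cₑ = (14.31 − 3.844) / 0.01144 = 915.6 mg/L.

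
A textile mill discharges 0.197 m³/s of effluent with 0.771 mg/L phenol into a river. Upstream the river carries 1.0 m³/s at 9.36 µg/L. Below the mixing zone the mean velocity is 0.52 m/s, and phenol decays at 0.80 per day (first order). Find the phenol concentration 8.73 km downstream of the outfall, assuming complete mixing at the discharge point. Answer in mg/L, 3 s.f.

9.36 µg/L = 0.00936 mg/L.
After complete mixing, C₀ = (0.197·0.771 + 1·0.00936) / 1.197 = 0.1347 mg/L.
Travel time t = 8730 m / 0.52 m/s = 1.679e+04 s = 0.1943 d.
C = 0.1347·exp(−0.80·0.1943) = 0.1347·0.856 = 0.1153 mg/L.

0.115 mg/L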